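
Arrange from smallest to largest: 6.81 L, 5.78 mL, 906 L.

6.81 L = 6.81 L
5.78 mL = 0.00578 L
906 L = 906 L

5.78 mL < 6.81 L < 906 L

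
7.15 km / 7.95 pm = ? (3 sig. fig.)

899000000000000

(7.15 × 10³) / (7.95 × 10⁻¹²) = 0.8994 × 10¹⁵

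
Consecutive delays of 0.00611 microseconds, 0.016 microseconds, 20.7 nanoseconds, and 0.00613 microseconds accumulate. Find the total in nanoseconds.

48.94 nanoseconds

In nanoseconds:
  0.00611 microseconds = 0.00611e3 nanoseconds = 6.11
  0.016 microseconds = 0.016e3 nanoseconds = 16
  20.7 nanoseconds → 20.7
  0.00613 microseconds = 0.00613e3 nanoseconds = 6.13
Sum: 6.11 + 16 + 20.7 + 6.13 = 48.94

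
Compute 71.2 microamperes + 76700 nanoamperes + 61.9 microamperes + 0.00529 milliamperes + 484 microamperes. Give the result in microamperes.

699.09 microamperes

In microamperes:
  71.2 microamperes → 71.2
  76700 nanoamperes = 76700e-3 microamperes = 76.7
  61.9 microamperes → 61.9
  0.00529 milliamperes = 0.00529e3 microamperes = 5.29
  484 microamperes → 484
Sum: 71.2 + 76.7 + 61.9 + 5.29 + 484 = 699.09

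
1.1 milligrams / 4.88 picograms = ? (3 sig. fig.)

(1.1 × 10⁻³) / (4.88 × 10⁻¹²) = 0.2254 × 10⁹

225000000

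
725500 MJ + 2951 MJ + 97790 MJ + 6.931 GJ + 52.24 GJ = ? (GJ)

In GJ:
  725500 MJ = 725500 × 10⁻³ GJ = 725.5
  2951 MJ = 2951 × 10⁻³ GJ = 2.951
  97790 MJ = 97790 × 10⁻³ GJ = 97.79
  6.931 GJ → 6.931
  52.24 GJ → 52.24
Sum: 725.5 + 2.951 + 97.79 + 6.931 + 52.24 = 885.412

885.412 GJ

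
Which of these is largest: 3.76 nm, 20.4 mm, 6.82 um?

3.76 nm = 0.00000000376 m
20.4 mm = 0.0204 m
6.82 um = 0.00000682 m

20.4 mm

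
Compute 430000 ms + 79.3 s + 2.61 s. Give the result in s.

511.91 s

In s:
  430000 ms = 430000e-3 s = 430
  79.3 s → 79.3
  2.61 s → 2.61
Sum: 430 + 79.3 + 2.61 = 511.91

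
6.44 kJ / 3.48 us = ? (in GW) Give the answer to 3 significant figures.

1.85 GW

(6.44e3) / (3.48e-6) = 1.8506e9 W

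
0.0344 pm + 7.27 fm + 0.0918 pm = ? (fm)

133.47 fm

In fm:
  0.0344 pm = 0.0344e3 fm = 34.4
  7.27 fm → 7.27
  0.0918 pm = 0.0918e3 fm = 91.8
Sum: 34.4 + 7.27 + 91.8 = 133.47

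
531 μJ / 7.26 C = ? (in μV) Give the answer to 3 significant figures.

(531e-6) / (7.26) = 73.14e-6 V

73.1 μV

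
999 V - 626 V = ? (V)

In V:
  999 V → 999
  626 V → 626
Difference: 999 - 626 = 373

373 V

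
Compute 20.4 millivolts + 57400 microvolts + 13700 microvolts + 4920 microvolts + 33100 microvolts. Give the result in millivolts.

129.52 millivolts

In millivolts:
  20.4 millivolts → 20.4
  57400 microvolts = 57400 × 10^-3 millivolts = 57.4
  13700 microvolts = 13700 × 10^-3 millivolts = 13.7
  4920 microvolts = 4920 × 10^-3 millivolts = 4.92
  33100 microvolts = 33100 × 10^-3 millivolts = 33.1
Sum: 20.4 + 57.4 + 13.7 + 4.92 + 33.1 = 129.52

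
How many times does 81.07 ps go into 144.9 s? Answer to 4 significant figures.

(144.9) / (81.07 × 10^-12) = 1.7873 × 10^12

1787000000000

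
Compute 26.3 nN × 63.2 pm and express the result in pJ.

0.00000166216 pJ

26.3 × 10⁻⁹ × 63.2 × 10⁻¹² = 1662.16 × 10⁻²¹ J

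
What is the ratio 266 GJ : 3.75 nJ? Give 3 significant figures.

70900000000000000000

(266 × 10⁹) / (3.75 × 10⁻⁹) = 70.93 × 10¹⁸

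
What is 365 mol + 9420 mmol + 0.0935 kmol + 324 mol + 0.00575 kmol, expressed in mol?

In mol:
  365 mol → 365
  9420 mmol = 9420e-3 mol = 9.42
  0.0935 kmol = 0.0935e3 mol = 93.5
  324 mol → 324
  0.00575 kmol = 0.00575e3 mol = 5.75
Sum: 365 + 9.42 + 93.5 + 324 + 5.75 = 797.67

797.67 mol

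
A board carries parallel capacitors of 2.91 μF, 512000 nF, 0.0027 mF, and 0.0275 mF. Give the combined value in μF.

545.11 μF

In μF:
  2.91 μF → 2.91
  512000 nF = 512000e-3 μF = 512
  0.0027 mF = 0.0027e3 μF = 2.7
  0.0275 mF = 0.0275e3 μF = 27.5
Sum: 2.91 + 512 + 2.7 + 27.5 = 545.11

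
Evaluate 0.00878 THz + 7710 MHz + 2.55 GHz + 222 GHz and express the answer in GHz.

241.04 GHz

In GHz:
  0.00878 THz = 0.00878e3 GHz = 8.78
  7710 MHz = 7710e-3 GHz = 7.71
  2.55 GHz → 2.55
  222 GHz → 222
Sum: 8.78 + 7.71 + 2.55 + 222 = 241.04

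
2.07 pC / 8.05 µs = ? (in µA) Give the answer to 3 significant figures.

(2.07 × 10⁻¹²) / (8.05 × 10⁻⁶) = 0.25714 × 10⁻⁶ A

0.257 µA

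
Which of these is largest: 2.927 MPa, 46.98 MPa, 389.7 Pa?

46.98 MPa

2.927 MPa = 2927000 Pa
46.98 MPa = 46980000 Pa
389.7 Pa = 389.7 Pa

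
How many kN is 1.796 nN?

nano = 10^-9, kilo = 10^3; factor is 10^-12.
1.796 × 10^-12 = 0.000000000001796

0.000000000001796 kN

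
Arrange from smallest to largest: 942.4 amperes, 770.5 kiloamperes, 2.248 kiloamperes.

942.4 amperes = 942.4 amperes
770.5 kiloamperes = 770500 amperes
2.248 kiloamperes = 2248 amperes

942.4 amperes < 2.248 kiloamperes < 770.5 kiloamperes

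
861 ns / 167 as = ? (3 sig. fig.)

5160000000

(861e-9) / (167e-18) = 5.156e9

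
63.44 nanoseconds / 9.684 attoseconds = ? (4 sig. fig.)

6551000000

(63.44e-9) / (9.684e-18) = 6.551e9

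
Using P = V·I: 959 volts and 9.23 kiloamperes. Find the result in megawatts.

959 × 9.23 × 10³ = 8851.57 × 10³ W

8.85157 megawatts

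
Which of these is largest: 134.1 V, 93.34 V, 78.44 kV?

134.1 V = 134.1 V
93.34 V = 93.34 V
78.44 kV = 78440 V

78.44 kV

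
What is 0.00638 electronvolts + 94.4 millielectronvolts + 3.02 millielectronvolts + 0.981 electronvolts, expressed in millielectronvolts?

1084.8 millielectronvolts

In millielectronvolts:
  0.00638 electronvolts = 0.00638 × 10^3 millielectronvolts = 6.38
  94.4 millielectronvolts → 94.4
  3.02 millielectronvolts → 3.02
  0.981 electronvolts = 0.981 × 10^3 millielectronvolts = 981
Sum: 6.38 + 94.4 + 3.02 + 981 = 1084.8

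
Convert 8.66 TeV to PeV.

0.00866 PeV

tera = 10^12, peta = 10^15; factor is 10^-3.
8.66 × 10^-3 = 0.00866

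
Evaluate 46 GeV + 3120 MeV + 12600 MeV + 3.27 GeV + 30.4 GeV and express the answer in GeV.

In GeV:
  46 GeV → 46
  3120 MeV = 3120 × 10^-3 GeV = 3.12
  12600 MeV = 12600 × 10^-3 GeV = 12.6
  3.27 GeV → 3.27
  30.4 GeV → 30.4
Sum: 46 + 3.12 + 12.6 + 3.27 + 30.4 = 95.39

95.39 GeV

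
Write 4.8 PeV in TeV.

4800 TeV

peta = 10¹⁵, tera = 10¹²; factor is 10³.
4.8 × 10³ = 4800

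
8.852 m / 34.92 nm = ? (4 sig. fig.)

253500000

(8.852) / (34.92e-9) = 0.25349e9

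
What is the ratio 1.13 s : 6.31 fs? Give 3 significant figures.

179000000000000

(1.13) / (6.31e-15) = 0.1791e15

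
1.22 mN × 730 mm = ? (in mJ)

1.22 × 10^-3 × 730 × 10^-3 = 890.6 × 10^-6 J

0.8906 mJ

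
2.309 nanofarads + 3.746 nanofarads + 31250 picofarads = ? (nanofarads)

In nanofarads:
  2.309 nanofarads → 2.309
  3.746 nanofarads → 3.746
  31250 picofarads = 31250 × 10⁻³ nanofarads = 31.25
Sum: 2.309 + 3.746 + 31.25 = 37.305

37.305 nanofarads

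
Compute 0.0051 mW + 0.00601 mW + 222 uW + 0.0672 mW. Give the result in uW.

In uW:
  0.0051 mW = 0.0051e3 uW = 5.1
  0.00601 mW = 0.00601e3 uW = 6.01
  222 uW → 222
  0.0672 mW = 0.0672e3 uW = 67.2
Sum: 5.1 + 6.01 + 222 + 67.2 = 300.31

300.31 uW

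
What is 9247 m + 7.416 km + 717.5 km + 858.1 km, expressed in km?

1592.263 km

In km:
  9247 m = 9247 × 10^-3 km = 9.247
  7.416 km → 7.416
  717.5 km → 717.5
  858.1 km → 858.1
Sum: 9.247 + 7.416 + 717.5 + 858.1 = 1592.263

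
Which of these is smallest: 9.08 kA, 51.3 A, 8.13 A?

8.13 A

9.08 kA = 9080 A
51.3 A = 51.3 A
8.13 A = 8.13 A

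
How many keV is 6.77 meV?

0.00000677 keV

milli = 1e-3, kilo = 1e3; factor is 1e-6.
6.77 × 1e-6 = 0.00000677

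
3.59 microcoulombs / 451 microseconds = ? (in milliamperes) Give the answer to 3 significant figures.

7.96 milliamperes

(3.59e-6) / (451e-6) = 0.0079601 A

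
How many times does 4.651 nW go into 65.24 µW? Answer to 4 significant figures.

(65.24e-6) / (4.651e-9) = 14.027e3

14030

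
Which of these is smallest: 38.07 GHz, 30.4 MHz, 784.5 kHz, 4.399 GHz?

38.07 GHz = 38070000000 Hz
30.4 MHz = 30400000 Hz
784.5 kHz = 784500 Hz
4.399 GHz = 4399000000 Hz

784.5 kHz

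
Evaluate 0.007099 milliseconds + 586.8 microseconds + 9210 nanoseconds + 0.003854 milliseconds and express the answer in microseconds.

In microseconds:
  0.007099 milliseconds = 0.007099 × 10^3 microseconds = 7.099
  586.8 microseconds → 586.8
  9210 nanoseconds = 9210 × 10^-3 microseconds = 9.21
  0.003854 milliseconds = 0.003854 × 10^3 microseconds = 3.854
Sum: 7.099 + 586.8 + 9.21 + 3.854 = 606.963

606.963 microseconds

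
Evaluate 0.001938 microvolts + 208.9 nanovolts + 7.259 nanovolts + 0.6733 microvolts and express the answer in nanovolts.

891.397 nanovolts

In nanovolts:
  0.001938 microvolts = 0.001938e3 nanovolts = 1.938
  208.9 nanovolts → 208.9
  7.259 nanovolts → 7.259
  0.6733 microvolts = 0.6733e3 nanovolts = 673.3
Sum: 1.938 + 208.9 + 7.259 + 673.3 = 891.397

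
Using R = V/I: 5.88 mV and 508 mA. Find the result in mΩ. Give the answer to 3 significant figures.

11.6 mΩ

(5.88e-3) / (508e-3) = 0.011575 Ω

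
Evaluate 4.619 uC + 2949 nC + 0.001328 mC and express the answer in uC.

8.896 uC

In uC:
  4.619 uC → 4.619
  2949 nC = 2949 × 10⁻³ uC = 2.949
  0.001328 mC = 0.001328 × 10³ uC = 1.328
Sum: 4.619 + 2.949 + 1.328 = 8.896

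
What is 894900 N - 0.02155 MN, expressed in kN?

873.35 kN

In kN:
  894900 N = 894900 × 10^-3 kN = 894.9
  0.02155 MN = 0.02155 × 10^3 kN = 21.55
Difference: 894.9 - 21.55 = 873.35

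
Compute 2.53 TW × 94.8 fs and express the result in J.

2.53 × 10¹² × 94.8 × 10⁻¹⁵ = 239.844 × 10⁻³ J

0.239844 J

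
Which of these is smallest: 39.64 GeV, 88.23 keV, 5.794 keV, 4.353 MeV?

5.794 keV

39.64 GeV = 39640000000 eV
88.23 keV = 88230 eV
5.794 keV = 5794 eV
4.353 MeV = 4353000 eV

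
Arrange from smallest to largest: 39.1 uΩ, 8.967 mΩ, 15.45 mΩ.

39.1 uΩ < 8.967 mΩ < 15.45 mΩ

39.1 uΩ = 0.0000391 Ω
8.967 mΩ = 0.008967 Ω
15.45 mΩ = 0.01545 Ω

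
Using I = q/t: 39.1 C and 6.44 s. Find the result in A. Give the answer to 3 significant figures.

6.07 A

(39.1) / (6.44) = 6.0714 A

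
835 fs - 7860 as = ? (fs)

In fs:
  835 fs → 835
  7860 as = 7860e-3 fs = 7.86
Difference: 835 - 7.86 = 827.14

827.14 fs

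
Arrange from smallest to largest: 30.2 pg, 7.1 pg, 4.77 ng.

30.2 pg = 0.0000000000302 g
7.1 pg = 0.0000000000071 g
4.77 ng = 0.00000000477 g

7.1 pg < 30.2 pg < 4.77 ng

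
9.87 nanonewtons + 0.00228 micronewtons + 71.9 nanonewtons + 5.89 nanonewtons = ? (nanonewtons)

In nanonewtons:
  9.87 nanonewtons → 9.87
  0.00228 micronewtons = 0.00228 × 10^3 nanonewtons = 2.28
  71.9 nanonewtons → 71.9
  5.89 nanonewtons → 5.89
Sum: 9.87 + 2.28 + 71.9 + 5.89 = 89.94

89.94 nanonewtons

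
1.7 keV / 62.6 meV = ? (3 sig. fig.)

27200

(1.7e3) / (62.6e-3) = 0.02716e6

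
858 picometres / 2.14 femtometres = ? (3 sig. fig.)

(858e-12) / (2.14e-15) = 400.9e3

401000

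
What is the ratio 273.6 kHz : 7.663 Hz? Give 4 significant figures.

(273.6 × 10^3) / (7.663) = 35.704 × 10^3

35700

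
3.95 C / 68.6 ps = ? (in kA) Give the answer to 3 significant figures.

(3.95) / (68.6e-12) = 0.05758e12 A

57600000 kA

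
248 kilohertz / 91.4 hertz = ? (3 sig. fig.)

(248 × 10^3) / (91.4) = 2.713 × 10^3

2710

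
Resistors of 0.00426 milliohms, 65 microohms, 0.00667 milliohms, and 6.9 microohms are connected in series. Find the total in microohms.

In microohms:
  0.00426 milliohms = 0.00426 × 10^3 microohms = 4.26
  65 microohms → 65
  0.00667 milliohms = 0.00667 × 10^3 microohms = 6.67
  6.9 microohms → 6.9
Sum: 4.26 + 65 + 6.67 + 6.9 = 82.83

82.83 microohms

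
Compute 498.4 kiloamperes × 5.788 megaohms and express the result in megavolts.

2884739.2 megavolts

498.4 × 10³ × 5.788 × 10⁶ = 2884.7392 × 10⁹ V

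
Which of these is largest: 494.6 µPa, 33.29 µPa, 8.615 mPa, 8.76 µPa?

8.615 mPa

494.6 µPa = 0.0004946 Pa
33.29 µPa = 0.00003329 Pa
8.615 mPa = 0.008615 Pa
8.76 µPa = 0.00000876 Pa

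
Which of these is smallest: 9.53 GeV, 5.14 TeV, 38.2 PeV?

9.53 GeV

9.53 GeV = 9530000000 eV
5.14 TeV = 5140000000000 eV
38.2 PeV = 38200000000000000 eV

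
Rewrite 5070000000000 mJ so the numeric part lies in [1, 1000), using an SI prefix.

5.07 GJ

= 5.07 × 10^9 J; 10^9 is giga.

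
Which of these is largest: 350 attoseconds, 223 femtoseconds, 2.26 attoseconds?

223 femtoseconds

350 attoseconds = 0.00000000000000035 seconds
223 femtoseconds = 0.000000000000223 seconds
2.26 attoseconds = 0.00000000000000000226 seconds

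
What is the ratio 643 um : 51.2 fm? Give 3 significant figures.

(643e-6) / (51.2e-15) = 12.56e9

12600000000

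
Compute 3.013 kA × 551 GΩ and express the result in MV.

1660163000 MV

3.013 × 10^3 × 551 × 10^9 = 1660.163 × 10^12 V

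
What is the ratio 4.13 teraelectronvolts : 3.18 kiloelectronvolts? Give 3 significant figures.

1300000000

(4.13 × 10^12) / (3.18 × 10^3) = 1.299 × 10^9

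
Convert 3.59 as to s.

0.00000000000000000359 s

atto = 10^-18, (no prefix) = 10^0; factor is 10^-18.
3.59 × 10^-18 = 0.00000000000000000359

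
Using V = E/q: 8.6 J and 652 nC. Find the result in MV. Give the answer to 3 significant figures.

(8.6) / (652 × 10⁻⁹) = 0.01319 × 10⁹ V

13.2 MV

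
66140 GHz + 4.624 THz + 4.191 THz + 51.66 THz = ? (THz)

In THz:
  66140 GHz = 66140 × 10^-3 THz = 66.14
  4.624 THz → 4.624
  4.191 THz → 4.191
  51.66 THz → 51.66
Sum: 66.14 + 4.624 + 4.191 + 51.66 = 126.615

126.615 THz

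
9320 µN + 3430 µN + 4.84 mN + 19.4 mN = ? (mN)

36.99 mN

In mN:
  9320 µN = 9320 × 10⁻³ mN = 9.32
  3430 µN = 3430 × 10⁻³ mN = 3.43
  4.84 mN → 4.84
  19.4 mN → 19.4
Sum: 9.32 + 3.43 + 4.84 + 19.4 = 36.99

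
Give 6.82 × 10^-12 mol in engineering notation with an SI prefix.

= 6.82 × 10^-12 mol; 10^-12 is pico.

6.82 pmol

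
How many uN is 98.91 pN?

pico = 10^-12, micro = 10^-6; factor is 10^-6.
98.91 × 10^-6 = 0.00009891

0.00009891 uN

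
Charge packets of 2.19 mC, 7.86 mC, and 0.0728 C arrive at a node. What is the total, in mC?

In mC:
  2.19 mC → 2.19
  7.86 mC → 7.86
  0.0728 C = 0.0728e3 mC = 72.8
Sum: 2.19 + 7.86 + 72.8 = 82.85

82.85 mC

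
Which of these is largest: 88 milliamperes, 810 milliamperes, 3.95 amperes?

3.95 amperes

88 milliamperes = 0.088 amperes
810 milliamperes = 0.81 amperes
3.95 amperes = 3.95 amperes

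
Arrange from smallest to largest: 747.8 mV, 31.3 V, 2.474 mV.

2.474 mV < 747.8 mV < 31.3 V

747.8 mV = 0.7478 V
31.3 V = 31.3 V
2.474 mV = 0.002474 V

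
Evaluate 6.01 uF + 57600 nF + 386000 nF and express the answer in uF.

449.61 uF

In uF:
  6.01 uF → 6.01
  57600 nF = 57600e-3 uF = 57.6
  386000 nF = 386000e-3 uF = 386
Sum: 6.01 + 57.6 + 386 = 449.61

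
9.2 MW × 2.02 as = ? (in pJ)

9.2e6 × 2.02e-18 = 18.584e-12 J

18.584 pJ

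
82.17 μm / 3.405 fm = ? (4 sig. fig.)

(82.17 × 10⁻⁶) / (3.405 × 10⁻¹⁵) = 24.132 × 10⁹

24130000000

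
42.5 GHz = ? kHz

giga = 1e9, kilo = 1e3; factor is 1e6.
42.5 × 1e6 = 42500000

42500000 kHz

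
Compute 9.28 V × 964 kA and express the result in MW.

9.28 × 964e3 = 8945.92e3 W

8.94592 MW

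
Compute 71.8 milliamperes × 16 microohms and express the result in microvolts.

71.8 × 10^-3 × 16 × 10^-6 = 1148.8 × 10^-9 V

1.1488 microvolts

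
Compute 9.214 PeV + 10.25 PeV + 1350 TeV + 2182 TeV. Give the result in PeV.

In PeV:
  9.214 PeV → 9.214
  10.25 PeV → 10.25
  1350 TeV = 1350 × 10^-3 PeV = 1.35
  2182 TeV = 2182 × 10^-3 PeV = 2.182
Sum: 9.214 + 10.25 + 1.35 + 2.182 = 22.996

22.996 PeV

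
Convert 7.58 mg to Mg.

milli = 10^-3, mega = 10^6; factor is 10^-9.
7.58 × 10^-9 = 0.00000000758

0.00000000758 Mg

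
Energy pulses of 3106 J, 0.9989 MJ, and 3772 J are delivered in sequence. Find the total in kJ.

In kJ:
  3106 J = 3106e-3 kJ = 3.106
  0.9989 MJ = 0.9989e3 kJ = 998.9
  3772 J = 3772e-3 kJ = 3.772
Sum: 3.106 + 998.9 + 3.772 = 1005.778

1005.778 kJ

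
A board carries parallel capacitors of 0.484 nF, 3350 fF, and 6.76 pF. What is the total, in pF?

In pF:
  0.484 nF = 0.484 × 10^3 pF = 484
  3350 fF = 3350 × 10^-3 pF = 3.35
  6.76 pF → 6.76
Sum: 484 + 3.35 + 6.76 = 494.11

494.11 pF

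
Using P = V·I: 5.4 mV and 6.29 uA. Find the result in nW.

33.966 nW

5.4 × 10^-3 × 6.29 × 10^-6 = 33.966 × 10^-9 W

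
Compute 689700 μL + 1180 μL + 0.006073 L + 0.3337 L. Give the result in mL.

1030.653 mL

In mL:
  689700 μL = 689700 × 10^-3 mL = 689.7
  1180 μL = 1180 × 10^-3 mL = 1.18
  0.006073 L = 0.006073 × 10^3 mL = 6.073
  0.3337 L = 0.3337 × 10^3 mL = 333.7
Sum: 689.7 + 1.18 + 6.073 + 333.7 = 1030.653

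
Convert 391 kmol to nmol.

kilo = 10^3, nano = 10^-9; factor is 10^12.
391 × 10^12 = 391000000000000

391000000000000 nmol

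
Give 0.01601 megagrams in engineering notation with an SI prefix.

16.01 kilograms

= 16.01 × 10^3 grams; 10^3 is kilo.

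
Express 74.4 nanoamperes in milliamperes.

0.0000744 milliamperes

nano = 10^-9, milli = 10^-3; factor is 10^-6.
74.4 × 10^-6 = 0.0000744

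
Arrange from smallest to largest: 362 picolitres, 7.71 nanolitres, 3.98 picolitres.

3.98 picolitres < 362 picolitres < 7.71 nanolitres

362 picolitres = 0.000000000362 litres
7.71 nanolitres = 0.00000000771 litres
3.98 picolitres = 0.00000000000398 litres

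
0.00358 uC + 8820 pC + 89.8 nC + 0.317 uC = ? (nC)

419.2 nC

In nC:
  0.00358 uC = 0.00358 × 10^3 nC = 3.58
  8820 pC = 8820 × 10^-3 nC = 8.82
  89.8 nC → 89.8
  0.317 uC = 0.317 × 10^3 nC = 317
Sum: 3.58 + 8.82 + 89.8 + 317 = 419.2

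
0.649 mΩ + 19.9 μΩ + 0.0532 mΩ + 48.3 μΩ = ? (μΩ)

In μΩ:
  0.649 mΩ = 0.649e3 μΩ = 649
  19.9 μΩ → 19.9
  0.0532 mΩ = 0.0532e3 μΩ = 53.2
  48.3 μΩ → 48.3
Sum: 649 + 19.9 + 53.2 + 48.3 = 770.4

770.4 μΩ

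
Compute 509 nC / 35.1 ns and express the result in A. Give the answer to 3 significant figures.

(509e-9) / (35.1e-9) = 14.501 A

14.5 A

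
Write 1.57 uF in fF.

micro = 1e-6, femto = 1e-15; factor is 1e9.
1.57 × 1e9 = 1570000000

1570000000 fF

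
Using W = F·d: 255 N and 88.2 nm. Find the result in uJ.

22.491 uJ

255 × 88.2 × 10^-9 = 22491 × 10^-9 J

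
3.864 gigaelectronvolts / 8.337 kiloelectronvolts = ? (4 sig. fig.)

(3.864e9) / (8.337e3) = 0.46348e6

463500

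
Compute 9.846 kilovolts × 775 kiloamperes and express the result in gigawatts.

9.846e3 × 775e3 = 7630.65e6 W

7.63065 gigawatts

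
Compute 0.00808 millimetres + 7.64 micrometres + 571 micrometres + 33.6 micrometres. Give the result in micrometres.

620.32 micrometres

In micrometres:
  0.00808 millimetres = 0.00808 × 10^3 micrometres = 8.08
  7.64 micrometres → 7.64
  571 micrometres → 571
  33.6 micrometres → 33.6
Sum: 8.08 + 7.64 + 571 + 33.6 = 620.32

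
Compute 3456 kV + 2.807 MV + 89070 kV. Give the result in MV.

In MV:
  3456 kV = 3456 × 10^-3 MV = 3.456
  2.807 MV → 2.807
  89070 kV = 89070 × 10^-3 MV = 89.07
Sum: 3.456 + 2.807 + 89.07 = 95.333

95.333 MV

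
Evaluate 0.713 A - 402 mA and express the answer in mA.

In mA:
  0.713 A = 0.713e3 mA = 713
  402 mA → 402
Difference: 713 - 402 = 311

311 mA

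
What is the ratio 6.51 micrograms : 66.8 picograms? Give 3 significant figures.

97500

(6.51 × 10⁻⁶) / (66.8 × 10⁻¹²) = 0.09746 × 10⁶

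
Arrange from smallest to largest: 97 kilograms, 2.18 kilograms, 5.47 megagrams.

2.18 kilograms < 97 kilograms < 5.47 megagrams

97 kilograms = 97000 grams
2.18 kilograms = 2180 grams
5.47 megagrams = 5470000 grams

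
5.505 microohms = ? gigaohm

0.000000000000005505 gigaohms

micro = 10^-6, giga = 10^9; factor is 10^-15.
5.505 × 10^-15 = 0.000000000000005505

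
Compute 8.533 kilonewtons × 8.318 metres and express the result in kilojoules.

70.977494 kilojoules

8.533e3 × 8.318 = 70.977494e3 J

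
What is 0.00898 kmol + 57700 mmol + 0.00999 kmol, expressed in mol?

76.67 mol

In mol:
  0.00898 kmol = 0.00898 × 10³ mol = 8.98
  57700 mmol = 57700 × 10⁻³ mol = 57.7
  0.00999 kmol = 0.00999 × 10³ mol = 9.99
Sum: 8.98 + 57.7 + 9.99 = 76.67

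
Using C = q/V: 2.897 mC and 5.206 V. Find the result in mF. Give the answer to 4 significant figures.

(2.897 × 10⁻³) / (5.206) = 0.556473 × 10⁻³ F

0.5565 mF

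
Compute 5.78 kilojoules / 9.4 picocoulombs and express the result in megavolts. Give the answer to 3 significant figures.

615000000 megavolts

(5.78e3) / (9.4e-12) = 0.61489e15 V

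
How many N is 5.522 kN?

kilo = 10^3, (no prefix) = 10^0; factor is 10^3.
5.522 × 10^3 = 5522

5522 N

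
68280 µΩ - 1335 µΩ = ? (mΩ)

66.945 mΩ

In mΩ:
  68280 µΩ = 68280e-3 mΩ = 68.28
  1335 µΩ = 1335e-3 mΩ = 1.335
Difference: 68.28 - 1.335 = 66.945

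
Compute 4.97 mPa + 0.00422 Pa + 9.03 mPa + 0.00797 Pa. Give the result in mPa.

In mPa:
  4.97 mPa → 4.97
  0.00422 Pa = 0.00422 × 10^3 mPa = 4.22
  9.03 mPa → 9.03
  0.00797 Pa = 0.00797 × 10^3 mPa = 7.97
Sum: 4.97 + 4.22 + 9.03 + 7.97 = 26.19

26.19 mPa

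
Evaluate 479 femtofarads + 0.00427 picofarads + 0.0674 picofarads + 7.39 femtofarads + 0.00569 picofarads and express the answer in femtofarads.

563.75 femtofarads

In femtofarads:
  479 femtofarads → 479
  0.00427 picofarads = 0.00427 × 10³ femtofarads = 4.27
  0.0674 picofarads = 0.0674 × 10³ femtofarads = 67.4
  7.39 femtofarads → 7.39
  0.00569 picofarads = 0.00569 × 10³ femtofarads = 5.69
Sum: 479 + 4.27 + 67.4 + 7.39 + 5.69 = 563.75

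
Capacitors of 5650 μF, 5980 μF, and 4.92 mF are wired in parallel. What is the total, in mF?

In mF:
  5650 μF = 5650 × 10^-3 mF = 5.65
  5980 μF = 5980 × 10^-3 mF = 5.98
  4.92 mF → 4.92
Sum: 5.65 + 5.98 + 4.92 = 16.55

16.55 mF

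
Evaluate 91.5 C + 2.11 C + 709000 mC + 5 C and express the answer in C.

In C:
  91.5 C → 91.5
  2.11 C → 2.11
  709000 mC = 709000 × 10^-3 C = 709
  5 C → 5
Sum: 91.5 + 2.11 + 709 + 5 = 807.61

807.61 C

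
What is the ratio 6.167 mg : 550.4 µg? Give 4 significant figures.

(6.167 × 10⁻³) / (550.4 × 10⁻⁶) = 0.011205 × 10³

11.20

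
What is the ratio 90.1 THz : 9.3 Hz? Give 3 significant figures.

9690000000000

(90.1 × 10^12) / (9.3) = 9.688 × 10^12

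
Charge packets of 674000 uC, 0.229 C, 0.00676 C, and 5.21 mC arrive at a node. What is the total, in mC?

In mC:
  674000 uC = 674000e-3 mC = 674
  0.229 C = 0.229e3 mC = 229
  0.00676 C = 0.00676e3 mC = 6.76
  5.21 mC → 5.21
Sum: 674 + 229 + 6.76 + 5.21 = 914.97

914.97 mC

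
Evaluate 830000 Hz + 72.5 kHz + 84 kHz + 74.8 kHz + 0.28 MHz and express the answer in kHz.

In kHz:
  830000 Hz = 830000 × 10^-3 kHz = 830
  72.5 kHz → 72.5
  84 kHz → 84
  74.8 kHz → 74.8
  0.28 MHz = 0.28 × 10^3 kHz = 280
Sum: 830 + 72.5 + 84 + 74.8 + 280 = 1341.3

1341.3 kHz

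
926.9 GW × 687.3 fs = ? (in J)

0.63705837 J

926.9e9 × 687.3e-15 = 637058.37e-6 J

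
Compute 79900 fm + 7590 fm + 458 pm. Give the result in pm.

545.49 pm

In pm:
  79900 fm = 79900 × 10⁻³ pm = 79.9
  7590 fm = 7590 × 10⁻³ pm = 7.59
  458 pm → 458
Sum: 79.9 + 7.59 + 458 = 545.49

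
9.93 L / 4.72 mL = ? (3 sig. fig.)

(9.93) / (4.72 × 10^-3) = 2.104 × 10^3

2100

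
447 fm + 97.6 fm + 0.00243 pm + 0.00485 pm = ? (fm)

In fm:
  447 fm → 447
  97.6 fm → 97.6
  0.00243 pm = 0.00243 × 10³ fm = 2.43
  0.00485 pm = 0.00485 × 10³ fm = 4.85
Sum: 447 + 97.6 + 2.43 + 4.85 = 551.88

551.88 fm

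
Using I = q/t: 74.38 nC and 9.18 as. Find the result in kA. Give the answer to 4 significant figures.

8102000 kA

(74.38e-9) / (9.18e-18) = 8.1024e9 A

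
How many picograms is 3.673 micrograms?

micro = 10⁻⁶, pico = 10⁻¹²; factor is 10⁶.
3.673 × 10⁶ = 3673000

3673000 picograms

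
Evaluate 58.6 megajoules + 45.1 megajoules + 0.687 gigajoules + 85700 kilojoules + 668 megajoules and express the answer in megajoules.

1544.4 megajoules

In megajoules:
  58.6 megajoules → 58.6
  45.1 megajoules → 45.1
  0.687 gigajoules = 0.687 × 10³ megajoules = 687
  85700 kilojoules = 85700 × 10⁻³ megajoules = 85.7
  668 megajoules → 668
Sum: 58.6 + 45.1 + 687 + 85.7 + 668 = 1544.4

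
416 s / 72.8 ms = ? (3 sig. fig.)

5710

(416) / (72.8 × 10^-3) = 5.714 × 10^3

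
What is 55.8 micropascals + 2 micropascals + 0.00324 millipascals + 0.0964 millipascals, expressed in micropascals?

157.44 micropascals

In micropascals:
  55.8 micropascals → 55.8
  2 micropascals → 2
  0.00324 millipascals = 0.00324e3 micropascals = 3.24
  0.0964 millipascals = 0.0964e3 micropascals = 96.4
Sum: 55.8 + 2 + 3.24 + 96.4 = 157.44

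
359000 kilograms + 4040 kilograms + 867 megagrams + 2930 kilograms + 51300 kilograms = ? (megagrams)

1284.27 megagrams

In megagrams:
  359000 kilograms = 359000e-3 megagrams = 359
  4040 kilograms = 4040e-3 megagrams = 4.04
  867 megagrams → 867
  2930 kilograms = 2930e-3 megagrams = 2.93
  51300 kilograms = 51300e-3 megagrams = 51.3
Sum: 359 + 4.04 + 867 + 2.93 + 51.3 = 1284.27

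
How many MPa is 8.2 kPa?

0.0082 MPa

kilo = 10³, mega = 10⁶; factor is 10⁻³.
8.2 × 10⁻³ = 0.0082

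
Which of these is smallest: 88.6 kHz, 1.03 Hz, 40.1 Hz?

88.6 kHz = 88600 Hz
1.03 Hz = 1.03 Hz
40.1 Hz = 40.1 Hz

1.03 Hz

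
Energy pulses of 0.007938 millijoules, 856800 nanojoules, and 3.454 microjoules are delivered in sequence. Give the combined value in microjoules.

868.192 microjoules

In microjoules:
  0.007938 millijoules = 0.007938 × 10^3 microjoules = 7.938
  856800 nanojoules = 856800 × 10^-3 microjoules = 856.8
  3.454 microjoules → 3.454
Sum: 7.938 + 856.8 + 3.454 = 868.192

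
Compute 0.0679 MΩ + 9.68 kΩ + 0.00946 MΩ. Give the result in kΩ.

87.04 kΩ

In kΩ:
  0.0679 MΩ = 0.0679 × 10³ kΩ = 67.9
  9.68 kΩ → 9.68
  0.00946 MΩ = 0.00946 × 10³ kΩ = 9.46
Sum: 67.9 + 9.68 + 9.46 = 87.04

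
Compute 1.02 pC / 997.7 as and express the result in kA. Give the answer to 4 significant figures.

(1.02e-12) / (997.7e-18) = 0.00102235e6 A

1.022 kA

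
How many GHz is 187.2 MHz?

0.1872 GHz

mega = 10⁶, giga = 10⁹; factor is 10⁻³.
187.2 × 10⁻³ = 0.1872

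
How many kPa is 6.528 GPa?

giga = 10^9, kilo = 10^3; factor is 10^6.
6.528 × 10^6 = 6528000

6528000 kPa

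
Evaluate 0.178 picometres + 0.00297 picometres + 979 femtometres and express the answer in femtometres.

1159.97 femtometres

In femtometres:
  0.178 picometres = 0.178e3 femtometres = 178
  0.00297 picometres = 0.00297e3 femtometres = 2.97
  979 femtometres → 979
Sum: 178 + 2.97 + 979 = 1159.97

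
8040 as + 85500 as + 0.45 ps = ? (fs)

In fs:
  8040 as = 8040 × 10^-3 fs = 8.04
  85500 as = 85500 × 10^-3 fs = 85.5
  0.45 ps = 0.45 × 10^3 fs = 450
Sum: 8.04 + 85.5 + 450 = 543.54

543.54 fs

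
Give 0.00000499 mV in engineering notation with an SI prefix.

= 4.99 × 10⁻⁹ V; 10⁻⁹ is nano.

4.99 nV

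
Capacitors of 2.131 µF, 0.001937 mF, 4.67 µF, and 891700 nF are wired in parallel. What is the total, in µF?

900.438 µF

In µF:
  2.131 µF → 2.131
  0.001937 mF = 0.001937 × 10³ µF = 1.937
  4.67 µF → 4.67
  891700 nF = 891700 × 10⁻³ µF = 891.7
Sum: 2.131 + 1.937 + 4.67 + 891.7 = 900.438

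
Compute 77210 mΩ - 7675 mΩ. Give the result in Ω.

69.535 Ω

In Ω:
  77210 mΩ = 77210e-3 Ω = 77.21
  7675 mΩ = 7675e-3 Ω = 7.675
Difference: 77.21 - 7.675 = 69.535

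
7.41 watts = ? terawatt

0.00000000000741 terawatts

(no prefix) = 1e0, tera = 1e12; factor is 1e-12.
7.41 × 1e-12 = 0.00000000000741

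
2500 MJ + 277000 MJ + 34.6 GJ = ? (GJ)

314.1 GJ

In GJ:
  2500 MJ = 2500 × 10⁻³ GJ = 2.5
  277000 MJ = 277000 × 10⁻³ GJ = 277
  34.6 GJ → 34.6
Sum: 2.5 + 277 + 34.6 = 314.1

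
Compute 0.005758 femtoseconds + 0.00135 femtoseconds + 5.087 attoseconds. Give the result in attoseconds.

12.195 attoseconds

In attoseconds:
  0.005758 femtoseconds = 0.005758 × 10^3 attoseconds = 5.758
  0.00135 femtoseconds = 0.00135 × 10^3 attoseconds = 1.35
  5.087 attoseconds → 5.087
Sum: 5.758 + 1.35 + 5.087 = 12.195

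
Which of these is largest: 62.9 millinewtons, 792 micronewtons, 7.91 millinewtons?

62.9 millinewtons = 0.0629 newtons
792 micronewtons = 0.000792 newtons
7.91 millinewtons = 0.00791 newtons

62.9 millinewtons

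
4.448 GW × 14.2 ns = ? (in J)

4.448 × 10^9 × 14.2 × 10^-9 = 63.1616 J

63.1616 J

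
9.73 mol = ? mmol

(no prefix) = 1e0, milli = 1e-3; factor is 1e3.
9.73 × 1e3 = 9730

9730 mmol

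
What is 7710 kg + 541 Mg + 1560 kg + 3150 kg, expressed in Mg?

In Mg:
  7710 kg = 7710 × 10⁻³ Mg = 7.71
  541 Mg → 541
  1560 kg = 1560 × 10⁻³ Mg = 1.56
  3150 kg = 3150 × 10⁻³ Mg = 3.15
Sum: 7.71 + 541 + 1.56 + 3.15 = 553.42

553.42 Mg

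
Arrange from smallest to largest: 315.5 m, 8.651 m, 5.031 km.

315.5 m = 315.5 m
8.651 m = 8.651 m
5.031 km = 5031 m

8.651 m < 315.5 m < 5.031 km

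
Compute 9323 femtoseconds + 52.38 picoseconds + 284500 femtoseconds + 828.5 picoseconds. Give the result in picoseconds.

1174.703 picoseconds

In picoseconds:
  9323 femtoseconds = 9323 × 10⁻³ picoseconds = 9.323
  52.38 picoseconds → 52.38
  284500 femtoseconds = 284500 × 10⁻³ picoseconds = 284.5
  828.5 picoseconds → 828.5
Sum: 9.323 + 52.38 + 284.5 + 828.5 = 1174.703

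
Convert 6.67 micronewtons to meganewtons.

micro = 10⁻⁶, mega = 10⁶; factor is 10⁻¹².
6.67 × 10⁻¹² = 0.00000000000667

0.00000000000667 meganewtons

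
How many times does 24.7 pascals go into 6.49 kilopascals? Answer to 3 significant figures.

263

(6.49 × 10^3) / (24.7) = 0.2628 × 10^3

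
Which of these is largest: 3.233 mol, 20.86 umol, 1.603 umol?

3.233 mol

3.233 mol = 3.233 mol
20.86 umol = 0.00002086 mol
1.603 umol = 0.000001603 mol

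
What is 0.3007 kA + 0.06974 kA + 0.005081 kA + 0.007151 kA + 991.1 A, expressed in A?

In A:
  0.3007 kA = 0.3007 × 10³ A = 300.7
  0.06974 kA = 0.06974 × 10³ A = 69.74
  0.005081 kA = 0.005081 × 10³ A = 5.081
  0.007151 kA = 0.007151 × 10³ A = 7.151
  991.1 A → 991.1
Sum: 300.7 + 69.74 + 5.081 + 7.151 + 991.1 = 1373.772

1373.772 A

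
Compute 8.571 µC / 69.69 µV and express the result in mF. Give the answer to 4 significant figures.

123.0 mF

(8.571e-6) / (69.69e-6) = 0.122988 F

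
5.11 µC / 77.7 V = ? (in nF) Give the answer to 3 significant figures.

65.8 nF

(5.11 × 10^-6) / (77.7) = 0.065766 × 10^-6 F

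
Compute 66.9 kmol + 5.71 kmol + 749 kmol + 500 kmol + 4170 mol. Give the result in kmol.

1325.78 kmol

In kmol:
  66.9 kmol → 66.9
  5.71 kmol → 5.71
  749 kmol → 749
  500 kmol → 500
  4170 mol = 4170e-3 kmol = 4.17
Sum: 66.9 + 5.71 + 749 + 500 + 4.17 = 1325.78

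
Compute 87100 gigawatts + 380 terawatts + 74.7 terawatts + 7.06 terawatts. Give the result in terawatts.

In terawatts:
  87100 gigawatts = 87100 × 10⁻³ terawatts = 87.1
  380 terawatts → 380
  74.7 terawatts → 74.7
  7.06 terawatts → 7.06
Sum: 87.1 + 380 + 74.7 + 7.06 = 548.86

548.86 terawatts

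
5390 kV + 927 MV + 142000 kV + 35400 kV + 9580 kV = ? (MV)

In MV:
  5390 kV = 5390 × 10^-3 MV = 5.39
  927 MV → 927
  142000 kV = 142000 × 10^-3 MV = 142
  35400 kV = 35400 × 10^-3 MV = 35.4
  9580 kV = 9580 × 10^-3 MV = 9.58
Sum: 5.39 + 927 + 142 + 35.4 + 9.58 = 1119.37

1119.37 MV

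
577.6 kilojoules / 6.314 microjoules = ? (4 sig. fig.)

(577.6 × 10³) / (6.314 × 10⁻⁶) = 91.479 × 10⁹

91480000000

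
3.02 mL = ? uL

3020 uL

milli = 10^-3, micro = 10^-6; factor is 10^3.
3.02 × 10^3 = 3020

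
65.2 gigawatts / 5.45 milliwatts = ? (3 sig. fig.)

12000000000000

(65.2e9) / (5.45e-3) = 11.96e12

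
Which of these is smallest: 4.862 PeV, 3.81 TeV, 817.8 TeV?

3.81 TeV

4.862 PeV = 4862000000000000 eV
3.81 TeV = 3810000000000 eV
817.8 TeV = 817800000000000 eV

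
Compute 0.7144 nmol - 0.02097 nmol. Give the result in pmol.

In pmol:
  0.7144 nmol = 0.7144 × 10^3 pmol = 714.4
  0.02097 nmol = 0.02097 × 10^3 pmol = 20.97
Difference: 714.4 - 20.97 = 693.43

693.43 pmol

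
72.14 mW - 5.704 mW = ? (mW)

In mW:
  72.14 mW → 72.14
  5.704 mW → 5.704
Difference: 72.14 - 5.704 = 66.436

66.436 mW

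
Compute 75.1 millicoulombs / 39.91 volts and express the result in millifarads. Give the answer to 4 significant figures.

(75.1 × 10⁻³) / (39.91) = 1.88173 × 10⁻³ F

1.882 millifarads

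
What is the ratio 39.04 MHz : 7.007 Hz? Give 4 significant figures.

5572000

(39.04e6) / (7.007) = 5.5716e6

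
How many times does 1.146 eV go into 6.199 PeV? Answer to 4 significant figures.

(6.199e15) / (1.146) = 5.4092e15

5409000000000000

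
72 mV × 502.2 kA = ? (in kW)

36.1584 kW

72 × 10^-3 × 502.2 × 10^3 = 36158.4 W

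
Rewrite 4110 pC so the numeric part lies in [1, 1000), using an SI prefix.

= 4.11 × 10^-9 C; 10^-9 is nano.

4.11 nC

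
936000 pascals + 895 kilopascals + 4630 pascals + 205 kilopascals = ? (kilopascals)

2040.63 kilopascals

In kilopascals:
  936000 pascals = 936000e-3 kilopascals = 936
  895 kilopascals → 895
  4630 pascals = 4630e-3 kilopascals = 4.63
  205 kilopascals → 205
Sum: 936 + 895 + 4.63 + 205 = 2040.63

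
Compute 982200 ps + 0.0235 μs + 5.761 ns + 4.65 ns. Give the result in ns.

In ns:
  982200 ps = 982200 × 10^-3 ns = 982.2
  0.0235 μs = 0.0235 × 10^3 ns = 23.5
  5.761 ns → 5.761
  4.65 ns → 4.65
Sum: 982.2 + 23.5 + 5.761 + 4.65 = 1016.111

1016.111 ns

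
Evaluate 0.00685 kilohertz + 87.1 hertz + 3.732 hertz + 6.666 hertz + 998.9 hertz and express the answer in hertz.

1103.248 hertz

In hertz:
  0.00685 kilohertz = 0.00685 × 10³ hertz = 6.85
  87.1 hertz → 87.1
  3.732 hertz → 3.732
  6.666 hertz → 6.666
  998.9 hertz → 998.9
Sum: 6.85 + 87.1 + 3.732 + 6.666 + 998.9 = 1103.248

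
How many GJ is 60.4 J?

0.0000000604 GJ

(no prefix) = 10^0, giga = 10^9; factor is 10^-9.
60.4 × 10^-9 = 0.0000000604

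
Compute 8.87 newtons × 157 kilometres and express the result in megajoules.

8.87 × 157 × 10³ = 1392.59 × 10³ J

1.39259 megajoules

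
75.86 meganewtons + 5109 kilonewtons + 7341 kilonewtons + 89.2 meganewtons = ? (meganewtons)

177.51 meganewtons

In meganewtons:
  75.86 meganewtons → 75.86
  5109 kilonewtons = 5109 × 10^-3 meganewtons = 5.109
  7341 kilonewtons = 7341 × 10^-3 meganewtons = 7.341
  89.2 meganewtons → 89.2
Sum: 75.86 + 5.109 + 7.341 + 89.2 = 177.51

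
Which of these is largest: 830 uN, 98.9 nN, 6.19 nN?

830 uN = 0.00083 N
98.9 nN = 0.0000000989 N
6.19 nN = 0.00000000619 N

830 uN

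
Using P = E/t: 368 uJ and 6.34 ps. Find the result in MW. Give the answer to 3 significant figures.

(368e-6) / (6.34e-12) = 58.044e6 W

58.0 MW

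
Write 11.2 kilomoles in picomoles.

kilo = 1e3, pico = 1e-12; factor is 1e15.
11.2 × 1e15 = 11200000000000000

11200000000000000 picomoles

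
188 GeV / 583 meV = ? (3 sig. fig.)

322000000000

(188 × 10^9) / (583 × 10^-3) = 0.3225 × 10^12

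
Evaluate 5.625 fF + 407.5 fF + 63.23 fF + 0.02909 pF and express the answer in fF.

In fF:
  5.625 fF → 5.625
  407.5 fF → 407.5
  63.23 fF → 63.23
  0.02909 pF = 0.02909 × 10³ fF = 29.09
Sum: 5.625 + 407.5 + 63.23 + 29.09 = 505.445

505.445 fF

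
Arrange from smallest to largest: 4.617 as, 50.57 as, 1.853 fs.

4.617 as < 50.57 as < 1.853 fs

4.617 as = 0.000000000000000004617 s
50.57 as = 0.00000000000000005057 s
1.853 fs = 0.000000000000001853 s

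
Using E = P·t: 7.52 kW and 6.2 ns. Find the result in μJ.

7.52 × 10³ × 6.2 × 10⁻⁹ = 46.624 × 10⁻⁶ J

46.624 μJ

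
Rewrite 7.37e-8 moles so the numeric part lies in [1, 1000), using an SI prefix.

73.7 nanomoles

= 73.7e-9 moles; 1e-9 is nano.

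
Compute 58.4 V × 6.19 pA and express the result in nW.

58.4 × 6.19e-12 = 361.496e-12 W

0.361496 nW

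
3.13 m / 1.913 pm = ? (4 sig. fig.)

1636000000000

(3.13) / (1.913e-12) = 1.6362e12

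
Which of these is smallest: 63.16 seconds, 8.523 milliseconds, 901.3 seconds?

8.523 milliseconds

63.16 seconds = 63.16 seconds
8.523 milliseconds = 0.008523 seconds
901.3 seconds = 901.3 seconds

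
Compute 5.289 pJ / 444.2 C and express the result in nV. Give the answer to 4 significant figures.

(5.289 × 10⁻¹²) / (444.2) = 0.0119068 × 10⁻¹² V

0.00001191 nV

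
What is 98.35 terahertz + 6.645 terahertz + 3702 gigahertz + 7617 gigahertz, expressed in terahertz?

In terahertz:
  98.35 terahertz → 98.35
  6.645 terahertz → 6.645
  3702 gigahertz = 3702 × 10⁻³ terahertz = 3.702
  7617 gigahertz = 7617 × 10⁻³ terahertz = 7.617
Sum: 98.35 + 6.645 + 3.702 + 7.617 = 116.314

116.314 terahertz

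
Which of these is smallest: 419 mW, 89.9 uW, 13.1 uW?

13.1 uW

419 mW = 0.419 W
89.9 uW = 0.0000899 W
13.1 uW = 0.0000131 W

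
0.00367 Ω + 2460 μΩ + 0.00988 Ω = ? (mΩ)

In mΩ:
  0.00367 Ω = 0.00367e3 mΩ = 3.67
  2460 μΩ = 2460e-3 mΩ = 2.46
  0.00988 Ω = 0.00988e3 mΩ = 9.88
Sum: 3.67 + 2.46 + 9.88 = 16.01

16.01 mΩ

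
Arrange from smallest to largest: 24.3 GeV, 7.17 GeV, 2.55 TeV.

7.17 GeV < 24.3 GeV < 2.55 TeV

24.3 GeV = 24300000000 eV
7.17 GeV = 7170000000 eV
2.55 TeV = 2550000000000 eV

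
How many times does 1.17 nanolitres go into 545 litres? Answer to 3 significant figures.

466000000000

(545) / (1.17 × 10^-9) = 465.8 × 10^9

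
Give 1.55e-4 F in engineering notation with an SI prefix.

= 155e-6 F; 1e-6 is micro.

155 uF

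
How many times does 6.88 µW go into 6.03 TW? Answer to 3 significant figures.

(6.03 × 10^12) / (6.88 × 10^-6) = 0.8765 × 10^18

876000000000000000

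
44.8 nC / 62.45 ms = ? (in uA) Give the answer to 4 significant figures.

0.7174 uA

(44.8e-9) / (62.45e-3) = 0.717374e-6 A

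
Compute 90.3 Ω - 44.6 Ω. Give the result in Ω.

In Ω:
  90.3 Ω → 90.3
  44.6 Ω → 44.6
Difference: 90.3 - 44.6 = 45.7

45.7 Ω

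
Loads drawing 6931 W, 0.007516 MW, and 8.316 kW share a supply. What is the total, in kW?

In kW:
  6931 W = 6931 × 10^-3 kW = 6.931
  0.007516 MW = 0.007516 × 10^3 kW = 7.516
  8.316 kW → 8.316
Sum: 6.931 + 7.516 + 8.316 = 22.763

22.763 kW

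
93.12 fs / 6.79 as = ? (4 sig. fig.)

13710

(93.12 × 10^-15) / (6.79 × 10^-18) = 13.714 × 10^3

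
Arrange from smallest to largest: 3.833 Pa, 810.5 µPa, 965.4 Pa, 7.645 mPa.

3.833 Pa = 3.833 Pa
810.5 µPa = 0.0008105 Pa
965.4 Pa = 965.4 Pa
7.645 mPa = 0.007645 Pa

810.5 µPa < 7.645 mPa < 3.833 Pa < 965.4 Pa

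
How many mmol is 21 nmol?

nano = 10^-9, milli = 10^-3; factor is 10^-6.
21 × 10^-6 = 0.000021

0.000021 mmol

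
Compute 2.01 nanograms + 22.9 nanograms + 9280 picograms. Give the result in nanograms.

34.19 nanograms

In nanograms:
  2.01 nanograms → 2.01
  22.9 nanograms → 22.9
  9280 picograms = 9280 × 10^-3 nanograms = 9.28
Sum: 2.01 + 22.9 + 9.28 = 34.19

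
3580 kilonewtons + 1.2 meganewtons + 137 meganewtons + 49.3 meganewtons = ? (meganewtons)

In meganewtons:
  3580 kilonewtons = 3580 × 10^-3 meganewtons = 3.58
  1.2 meganewtons → 1.2
  137 meganewtons → 137
  49.3 meganewtons → 49.3
Sum: 3.58 + 1.2 + 137 + 49.3 = 191.08

191.08 meganewtons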